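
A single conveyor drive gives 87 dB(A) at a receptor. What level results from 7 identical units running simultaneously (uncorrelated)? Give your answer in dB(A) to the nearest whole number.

95 dB(A)

N identical incoherent sources raise the level by 10·log₁₀ N.
L_total = 87 + 10·log₁₀(7) = 87 + 8.451 = 95.45 dB(A).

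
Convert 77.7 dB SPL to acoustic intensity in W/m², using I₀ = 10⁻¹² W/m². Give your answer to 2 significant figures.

I = I₀·10^(L/10) = 10⁻¹² × 10^(77.7/10) = 10^(-4.230).

5.9e-05 W/m²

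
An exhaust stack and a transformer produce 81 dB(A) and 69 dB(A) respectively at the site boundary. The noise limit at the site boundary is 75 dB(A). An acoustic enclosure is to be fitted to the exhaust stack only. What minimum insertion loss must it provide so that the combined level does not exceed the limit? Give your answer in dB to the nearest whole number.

Everything except the exhaust stack sums to 10^(69/10) = 7.943e+06 in linear terms, 69.00 dB(A).
The limit corresponds to 10^(75/10) = 3.162e+07; subtracting the fixed part leaves 2.368e+07 for the exhaust stack, i.e. 73.74 dB(A).
So the exhaust stack must be reduced from 81 to 73.74 dB(A): IL = 7.26 dB.

7 dB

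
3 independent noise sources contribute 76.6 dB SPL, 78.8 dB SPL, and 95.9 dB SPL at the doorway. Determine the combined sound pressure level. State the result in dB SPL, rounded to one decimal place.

For uncorrelated sources the intensities add, so convert each level to linear form, sum, and take 10·log₁₀ of the total.
Σ 10^(L/10) = 10^(76.6/10) + 10^(78.8/10) + 10^(95.9/10) = 4.012e+09.
L_total = 10·log₁₀(4.012e+09) = 96.03 dB SPL.

96.0 dB SPL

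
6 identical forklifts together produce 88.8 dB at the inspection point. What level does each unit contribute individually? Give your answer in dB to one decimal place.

Dividing the total intensity by 6 lowers the level by 10·log₁₀ 6 = 7.782 dB: L₁ = 88.8 − 7.782.

81.0 dB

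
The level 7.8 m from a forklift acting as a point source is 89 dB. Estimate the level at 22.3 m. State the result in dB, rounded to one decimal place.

Point-source attenuation: ΔL = 20·log₁₀(r₂/r₁) = 20·log₁₀(22.3/7.8) = 9.124 dB.
L₂ = 89 − 20·log₁₀(22.3/7.8) = 89 − 9.124 = 79.88 dB.

79.9 dB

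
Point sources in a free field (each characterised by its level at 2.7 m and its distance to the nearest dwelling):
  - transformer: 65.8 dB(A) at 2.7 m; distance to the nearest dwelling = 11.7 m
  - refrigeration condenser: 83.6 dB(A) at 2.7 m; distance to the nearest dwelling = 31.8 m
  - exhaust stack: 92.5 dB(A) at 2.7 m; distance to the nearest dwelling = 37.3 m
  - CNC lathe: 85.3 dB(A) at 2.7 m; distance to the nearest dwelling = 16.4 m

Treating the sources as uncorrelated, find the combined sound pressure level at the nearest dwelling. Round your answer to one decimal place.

First find each source's level at the receiver (point-source: −20·log₁₀(r/r_ref)), then combine on an intensity basis.
transformer: 65.8 − 20·log₁₀(11.7/2.7) = 65.8 − 12.74 = 53.06 dB(A).
refrigeration condenser: 83.6 − 20·log₁₀(31.8/2.7) = 83.6 − 21.42 = 62.18 dB(A).
exhaust stack: 92.5 − 20·log₁₀(37.3/2.7) = 92.5 − 22.81 = 69.69 dB(A).
CNC lathe: 85.3 − 20·log₁₀(16.4/2.7) = 85.3 − 15.67 = 69.63 dB(A).
Σ 10^(L/10) = 2.036e+07 → L_total = 10·log₁₀(2.036e+07) = 73.09 dB(A).

73.1 dB(A)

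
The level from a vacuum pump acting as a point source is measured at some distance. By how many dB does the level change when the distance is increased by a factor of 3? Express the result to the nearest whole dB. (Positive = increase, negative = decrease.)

-10 dB

A point source loses 6 dB per doubling of distance; generally ΔL = −20·log₁₀(r₂/r₁).
ΔL = −20·log₁₀(3) = -9.54 dB.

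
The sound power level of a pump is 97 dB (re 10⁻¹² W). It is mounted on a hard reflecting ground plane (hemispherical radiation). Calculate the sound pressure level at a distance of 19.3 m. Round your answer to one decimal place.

The power spreads over a hemisphere of area 2π·r², so L_p = L_w − 10·log₁₀(2π·r²).
2π·r² = 2340 m², 10·log₁₀ of that is 33.693 dB.
L_p = 97 − 33.693 = 63.31 dB.

63.3 dB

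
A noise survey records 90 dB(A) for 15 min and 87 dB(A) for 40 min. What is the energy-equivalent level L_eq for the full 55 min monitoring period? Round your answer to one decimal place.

The energy average is taken in the linear domain: L_eq = 10·log₁₀[(Σ tᵢ·10^(Lᵢ/10))/T], T = 55 min.
Σ tᵢ·10^(Lᵢ/10) = 15·10^(90/10) + 40·10^(87/10) = 3.505e+10.
L_eq = 10·log₁₀(3.505e+10/55) = 88.04 dB(A).

88.0 dB(A)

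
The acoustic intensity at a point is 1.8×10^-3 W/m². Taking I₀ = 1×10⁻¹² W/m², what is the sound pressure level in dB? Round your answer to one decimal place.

L = 10·log₁₀(I/I₀) = 10·log₁₀(1.8×10^-3/10⁻¹²) = 10·log₁₀(1.8×10^9).
L = 10·(0.2553 + 9) = 92.55 dB.

92.6 dB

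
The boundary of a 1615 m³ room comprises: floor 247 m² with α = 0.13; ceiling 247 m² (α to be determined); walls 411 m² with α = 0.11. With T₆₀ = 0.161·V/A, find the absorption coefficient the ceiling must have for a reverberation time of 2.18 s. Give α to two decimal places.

A = 0.161·V/T₆₀ = 0.161·1615/2.18 = 119.27 m² sabins.
Absorption from the other surfaces = 247·0.13 + 411·0.11 = 77.32 m², so the ceiling must supply 41.95 m² over 247 m².
α = 41.95/247 = 0.170.

0.17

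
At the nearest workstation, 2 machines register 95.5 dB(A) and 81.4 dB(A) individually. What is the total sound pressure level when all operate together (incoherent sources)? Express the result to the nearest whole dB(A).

96 dB(A)

Incoherent sources combine by intensity addition: L_total = 10·log₁₀(Σ 10^(L_i/10)).
Σ 10^(L/10) = 10^(95.5/10) + 10^(81.4/10) = 3.686e+09.
L_total = 10·log₁₀(3.686e+09) = 95.67 dB(A).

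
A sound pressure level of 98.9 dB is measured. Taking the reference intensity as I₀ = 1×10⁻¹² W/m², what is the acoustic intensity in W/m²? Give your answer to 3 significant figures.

0.00776 W/m²

I = I₀·10^(L/10) = 10⁻¹² × 10^(98.9/10) = 10^(-2.110).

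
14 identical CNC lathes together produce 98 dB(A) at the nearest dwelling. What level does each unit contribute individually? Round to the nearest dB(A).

Dividing the total intensity by 14 lowers the level by 10·log₁₀ 14 = 11.461 dB: L₁ = 98 − 11.461.

87 dB(A)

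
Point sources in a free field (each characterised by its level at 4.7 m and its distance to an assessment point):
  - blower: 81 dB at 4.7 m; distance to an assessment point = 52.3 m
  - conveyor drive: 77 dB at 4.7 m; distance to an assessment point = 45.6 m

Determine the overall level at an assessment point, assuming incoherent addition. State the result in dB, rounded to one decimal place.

61.9 dB

First find each source's level at the receiver (point-source: −20·log₁₀(r/r_ref)), then combine on an intensity basis.
blower: 81 − 20·log₁₀(52.3/4.7) = 81 − 20.93 = 60.07 dB.
conveyor drive: 77 − 20·log₁₀(45.6/4.7) = 77 − 19.74 = 57.26 dB.
Σ 10^(L/10) = 1.549e+06 → L_total = 10·log₁₀(1.549e+06) = 61.90 dB.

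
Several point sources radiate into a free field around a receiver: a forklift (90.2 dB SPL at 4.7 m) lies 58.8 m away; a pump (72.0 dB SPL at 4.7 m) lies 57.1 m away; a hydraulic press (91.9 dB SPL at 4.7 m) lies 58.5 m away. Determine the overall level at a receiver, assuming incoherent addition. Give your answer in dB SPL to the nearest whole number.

72 dB SPL

Propagate each source to the receiver with L = L_ref − 20·log₁₀(r/r_ref), then add intensities.
forklift: 90.2 − 20·log₁₀(58.8/4.7) = 90.2 − 21.95 = 68.25 dB SPL.
pump: 72.0 − 20·log₁₀(57.1/4.7) = 72.0 − 21.69 = 50.31 dB SPL.
hydraulic press: 91.9 − 20·log₁₀(58.5/4.7) = 91.9 − 21.90 = 70.00 dB SPL.
Σ 10^(L/10) = 1.679e+07 → L_total = 10·log₁₀(1.679e+07) = 72.25 dB SPL.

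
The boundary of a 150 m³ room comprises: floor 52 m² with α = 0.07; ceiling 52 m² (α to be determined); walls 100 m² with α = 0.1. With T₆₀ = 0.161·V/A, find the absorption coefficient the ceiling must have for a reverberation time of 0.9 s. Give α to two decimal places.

A = 0.161·V/T₆₀ = 0.161·150/0.9 = 26.83 m² sabins.
Absorption from the other surfaces = 52·0.07 + 100·0.1 = 13.64 m², so the ceiling must supply 13.19 m² over 52 m².
α = 13.19/52 = 0.254.

0.25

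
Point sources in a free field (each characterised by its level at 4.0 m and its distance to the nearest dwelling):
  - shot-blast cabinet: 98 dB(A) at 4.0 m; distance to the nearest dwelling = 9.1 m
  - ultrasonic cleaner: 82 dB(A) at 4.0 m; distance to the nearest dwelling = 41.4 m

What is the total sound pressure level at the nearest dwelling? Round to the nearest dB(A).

91 dB(A)

Apply inverse-square spreading to bring every level to the receiver, then sum 10^(L/10).
shot-blast cabinet: 98 − 20·log₁₀(9.1/4.0) = 98 − 7.14 = 90.86 dB(A).
ultrasonic cleaner: 82 − 20·log₁₀(41.4/4.0) = 82 − 20.30 = 61.70 dB(A).
Σ 10^(L/10) = 1.221e+09 → L_total = 10·log₁₀(1.221e+09) = 90.87 dB(A).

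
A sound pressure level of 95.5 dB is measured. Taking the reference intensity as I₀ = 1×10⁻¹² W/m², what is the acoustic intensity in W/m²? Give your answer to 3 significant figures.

I = I₀·10^(L/10) = 10⁻¹² × 10^(95.5/10) = 10^(-2.450).

0.00355 W/m²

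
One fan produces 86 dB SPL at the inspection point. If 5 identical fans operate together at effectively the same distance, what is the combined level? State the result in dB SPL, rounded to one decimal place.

N identical incoherent sources raise the level by 10·log₁₀ N.
L_total = 86 + 10·log₁₀(5) = 86 + 6.990 = 92.99 dB SPL.

93.0 dB SPL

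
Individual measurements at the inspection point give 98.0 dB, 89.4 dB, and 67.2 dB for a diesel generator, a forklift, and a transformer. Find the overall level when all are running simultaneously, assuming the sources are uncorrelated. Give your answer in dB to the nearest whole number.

For uncorrelated sources the intensities add, so convert each level to linear form, sum, and take 10·log₁₀ of the total.
Σ 10^(L/10) = 10^(98.0/10) + 10^(89.4/10) + 10^(67.2/10) = 7.186e+09.
L_total = 10·log₁₀(7.186e+09) = 98.56 dB.

99 dB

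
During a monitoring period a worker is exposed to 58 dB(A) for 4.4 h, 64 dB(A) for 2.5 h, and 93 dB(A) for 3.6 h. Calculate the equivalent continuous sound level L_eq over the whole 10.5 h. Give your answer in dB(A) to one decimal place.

L_eq = 10·log₁₀[(1/T)·Σ tᵢ·10^(Lᵢ/10)] with T = 10.5 h.
Σ tᵢ·10^(Lᵢ/10) = 4.4·10^(58/10) + 2.5·10^(64/10) + 3.6·10^(93/10) = 7.192e+09.
L_eq = 10·log₁₀(7.192e+09/10.5) = 88.36 dB(A).

88.4 dB(A)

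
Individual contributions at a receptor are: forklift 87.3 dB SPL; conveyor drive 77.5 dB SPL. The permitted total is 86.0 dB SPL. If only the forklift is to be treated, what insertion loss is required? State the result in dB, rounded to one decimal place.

2.0 dB

Everything except the forklift sums to 10^(77.5/10) = 5.623e+07 in linear terms, 77.50 dB SPL.
The limit corresponds to 10^(86.0/10) = 3.981e+08; subtracting the fixed part leaves 3.419e+08 for the forklift, i.e. 85.34 dB SPL.
So the forklift must be reduced from 87.3 to 85.34 dB SPL: IL = 1.96 dB.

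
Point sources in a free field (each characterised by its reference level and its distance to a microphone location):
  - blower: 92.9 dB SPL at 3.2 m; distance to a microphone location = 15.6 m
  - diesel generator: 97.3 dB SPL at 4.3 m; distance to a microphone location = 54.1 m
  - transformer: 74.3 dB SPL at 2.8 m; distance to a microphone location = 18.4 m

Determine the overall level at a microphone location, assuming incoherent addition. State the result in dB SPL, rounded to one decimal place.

80.7 dB SPL

Propagate each source to the receiver with L = L_ref − 20·log₁₀(r/r_ref), then add intensities.
blower: 92.9 − 20·log₁₀(15.6/3.2) = 92.9 − 13.76 = 79.14 dB SPL.
diesel generator: 97.3 − 20·log₁₀(54.1/4.3) = 97.3 − 21.99 = 75.31 dB SPL.
transformer: 74.3 − 20·log₁₀(18.4/2.8) = 74.3 − 16.35 = 57.95 dB SPL.
Σ 10^(L/10) = 1.166e+08 → L_total = 10·log₁₀(1.166e+08) = 80.67 dB SPL.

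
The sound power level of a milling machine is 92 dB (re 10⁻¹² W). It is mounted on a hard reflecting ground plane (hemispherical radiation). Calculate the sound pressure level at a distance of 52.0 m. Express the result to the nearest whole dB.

50 dB

L_p = L_w − 10·log₁₀(2π·r²) with r = 52.0 m.
2π·r² = 1.699e+04 m², 10·log₁₀ of that is 42.302 dB.
L_p = 92 − 42.302 = 49.70 dB.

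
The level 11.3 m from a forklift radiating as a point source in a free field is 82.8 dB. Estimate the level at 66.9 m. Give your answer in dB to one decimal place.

Point-source attenuation: ΔL = 20·log₁₀(r₂/r₁) = 20·log₁₀(66.9/11.3) = 15.447 dB.
L₂ = 82.8 − 20·log₁₀(66.9/11.3) = 82.8 − 15.447 = 67.35 dB.

67.4 dB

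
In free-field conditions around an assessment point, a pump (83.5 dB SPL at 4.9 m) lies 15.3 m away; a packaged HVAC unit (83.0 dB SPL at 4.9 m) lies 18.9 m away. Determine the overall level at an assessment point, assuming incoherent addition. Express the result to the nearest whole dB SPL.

First find each source's level at the receiver (point-source: −20·log₁₀(r/r_ref)), then combine on an intensity basis.
pump: 83.5 − 20·log₁₀(15.3/4.9) = 83.5 − 9.89 = 73.61 dB SPL.
packaged HVAC unit: 83.0 − 20·log₁₀(18.9/4.9) = 83.0 − 11.73 = 71.27 dB SPL.
Σ 10^(L/10) = 3.637e+07 → L_total = 10·log₁₀(3.637e+07) = 75.61 dB SPL.

76 dB SPL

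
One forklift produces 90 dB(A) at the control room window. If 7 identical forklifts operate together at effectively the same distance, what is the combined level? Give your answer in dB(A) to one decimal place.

98.5 dB(A)

L_total = L₁ + 10·log₁₀ N for N identical incoherent sources.
L_total = 90 + 10·log₁₀(7) = 90 + 8.451 = 98.45 dB(A).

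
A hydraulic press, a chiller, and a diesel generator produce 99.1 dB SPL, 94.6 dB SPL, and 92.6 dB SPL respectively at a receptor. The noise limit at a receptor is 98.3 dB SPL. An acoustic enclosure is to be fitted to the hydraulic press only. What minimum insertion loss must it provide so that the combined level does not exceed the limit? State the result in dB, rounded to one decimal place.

The untreated sources together contribute 10^(94.6/10) + 10^(92.6/10) = 4.704e+09, i.e. 96.72 dB SPL.
To meet 98.3 dB SPL overall, the treated hydraulic press may contribute at most 10^(98.3/10) − 4.704e+09 = 2.057e+09, i.e. 93.13 dB SPL.
So the hydraulic press must be reduced from 99.1 to 93.13 dB SPL: IL = 5.97 dB.

6.0 dB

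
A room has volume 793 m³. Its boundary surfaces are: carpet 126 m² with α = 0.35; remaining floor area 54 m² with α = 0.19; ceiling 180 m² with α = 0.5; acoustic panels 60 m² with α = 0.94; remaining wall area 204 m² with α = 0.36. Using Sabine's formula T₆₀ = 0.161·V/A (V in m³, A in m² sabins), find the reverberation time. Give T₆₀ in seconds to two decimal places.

Summing Sᵢαᵢ: 126·0.35 + 54·0.19 + 180·0.5 + 60·0.94 + 204·0.36 = 274.20 m².
T₆₀ = 0.161 × 793 / 274.20 = 0.466 s.

0.47 s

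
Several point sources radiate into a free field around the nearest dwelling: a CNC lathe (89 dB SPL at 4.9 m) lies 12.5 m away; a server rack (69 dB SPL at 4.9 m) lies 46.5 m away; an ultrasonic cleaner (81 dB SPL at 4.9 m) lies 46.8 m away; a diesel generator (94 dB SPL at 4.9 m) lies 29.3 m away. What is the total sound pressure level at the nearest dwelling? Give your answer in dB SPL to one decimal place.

82.9 dB SPL

First find each source's level at the receiver (point-source: −20·log₁₀(r/r_ref)), then combine on an intensity basis.
CNC lathe: 89 − 20·log₁₀(12.5/4.9) = 89 − 8.13 = 80.87 dB SPL.
server rack: 69 − 20·log₁₀(46.5/4.9) = 69 − 19.55 = 49.45 dB SPL.
ultrasonic cleaner: 81 − 20·log₁₀(46.8/4.9) = 81 − 19.60 = 61.40 dB SPL.
diesel generator: 94 − 20·log₁₀(29.3/4.9) = 94 − 15.53 = 78.47 dB SPL.
Σ 10^(L/10) = 1.938e+08 → L_total = 10·log₁₀(1.938e+08) = 82.87 dB SPL.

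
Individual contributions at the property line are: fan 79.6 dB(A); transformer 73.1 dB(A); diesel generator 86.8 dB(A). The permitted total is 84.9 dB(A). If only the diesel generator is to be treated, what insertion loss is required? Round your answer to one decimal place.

3.8 dB

The untreated sources together contribute 10^(79.6/10) + 10^(73.1/10) = 1.116e+08, i.e. 80.48 dB(A).
The limit corresponds to 10^(84.9/10) = 3.090e+08; subtracting the fixed part leaves 1.974e+08 for the diesel generator, i.e. 82.95 dB(A).
So the diesel generator must be reduced from 86.8 to 82.95 dB(A): IL = 3.85 dB.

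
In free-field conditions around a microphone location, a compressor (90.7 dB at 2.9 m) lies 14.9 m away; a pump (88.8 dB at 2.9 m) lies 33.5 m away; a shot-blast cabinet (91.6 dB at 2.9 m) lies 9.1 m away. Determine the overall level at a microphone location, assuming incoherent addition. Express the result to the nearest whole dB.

83 dB

Apply inverse-square spreading to bring every level to the receiver, then sum 10^(L/10).
compressor: 90.7 − 20·log₁₀(14.9/2.9) = 90.7 − 14.22 = 76.48 dB.
pump: 88.8 − 20·log₁₀(33.5/2.9) = 88.8 − 21.25 = 67.55 dB.
shot-blast cabinet: 91.6 − 20·log₁₀(9.1/2.9) = 91.6 − 9.93 = 81.67 dB.
Σ 10^(L/10) = 1.970e+08 → L_total = 10·log₁₀(1.970e+08) = 82.94 dB.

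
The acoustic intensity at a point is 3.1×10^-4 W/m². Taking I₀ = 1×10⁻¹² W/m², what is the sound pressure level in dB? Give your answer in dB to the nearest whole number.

I/I₀ = 3.1×10^-4/10⁻¹² = 3.1×10^8, and L = 10·log₁₀(I/I₀).
L = 10·(0.4914 + 8) = 84.91 dB.

85 dB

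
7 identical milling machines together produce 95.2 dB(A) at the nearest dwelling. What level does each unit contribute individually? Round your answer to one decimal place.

86.7 dB(A)

7 equal contributions raise the level by 10·log₁₀ 7 = 8.451 dB, so each unit alone gives 95.2 − 8.451.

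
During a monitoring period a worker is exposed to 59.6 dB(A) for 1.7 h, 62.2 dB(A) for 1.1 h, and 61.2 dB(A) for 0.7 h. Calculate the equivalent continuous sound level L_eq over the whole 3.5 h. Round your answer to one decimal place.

60.9 dB(A)

The energy average is taken in the linear domain: L_eq = 10·log₁₀[(Σ tᵢ·10^(Lᵢ/10))/T], T = 3.5 h.
Σ tᵢ·10^(Lᵢ/10) = 1.7·10^(59.6/10) + 1.1·10^(62.2/10) + 0.7·10^(61.2/10) = 4.299e+06.
L_eq = 10·log₁₀(4.299e+06/3.5) = 60.89 dB(A).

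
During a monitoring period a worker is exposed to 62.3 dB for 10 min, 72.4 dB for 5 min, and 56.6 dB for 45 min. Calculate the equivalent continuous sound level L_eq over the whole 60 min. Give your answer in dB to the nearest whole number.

63 dB

The energy average is taken in the linear domain: L_eq = 10·log₁₀[(Σ tᵢ·10^(Lᵢ/10))/T], T = 60 min.
Σ tᵢ·10^(Lᵢ/10) = 10·10^(62.3/10) + 5·10^(72.4/10) + 45·10^(56.6/10) = 1.244e+08.
L_eq = 10·log₁₀(1.244e+08/60) = 63.17 dB.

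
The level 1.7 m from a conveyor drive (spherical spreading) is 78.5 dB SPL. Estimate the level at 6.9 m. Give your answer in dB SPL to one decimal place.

66.3 dB SPL

For a point source, L₂ = L₁ − 20·log₁₀(r₂/r₁).
L₂ = 78.5 − 20·log₁₀(6.9/1.7) = 78.5 − 12.168 = 66.33 dB SPL.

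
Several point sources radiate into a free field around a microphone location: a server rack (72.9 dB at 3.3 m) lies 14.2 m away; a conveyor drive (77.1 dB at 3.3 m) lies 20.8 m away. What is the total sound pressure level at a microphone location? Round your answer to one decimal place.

63.7 dB

Apply inverse-square spreading to bring every level to the receiver, then sum 10^(L/10).
server rack: 72.9 − 20·log₁₀(14.2/3.3) = 72.9 − 12.68 = 60.22 dB.
conveyor drive: 77.1 − 20·log₁₀(20.8/3.3) = 77.1 − 15.99 = 61.11 dB.
Σ 10^(L/10) = 2.344e+06 → L_total = 10·log₁₀(2.344e+06) = 63.70 dB.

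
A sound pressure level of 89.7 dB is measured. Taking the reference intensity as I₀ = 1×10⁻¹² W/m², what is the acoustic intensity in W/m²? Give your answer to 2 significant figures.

0.00093 W/m²

L = 10·log₁₀(I/I₀) ⇒ I = I₀·10^(L/10) = 10⁻¹² × 10^8.97.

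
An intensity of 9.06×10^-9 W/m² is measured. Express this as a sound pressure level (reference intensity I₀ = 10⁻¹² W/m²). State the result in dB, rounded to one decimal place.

L = 10·log₁₀(I/I₀) = 10·log₁₀(9.06×10^-9/10⁻¹²) = 10·log₁₀(9.06×10^3).
L = 10·(0.9571 + 3) = 39.57 dB.

39.6 dB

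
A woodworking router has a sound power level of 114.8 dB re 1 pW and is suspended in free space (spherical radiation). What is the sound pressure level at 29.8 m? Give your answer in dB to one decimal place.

74.3 dB

Free-field spherical radiation: L_p = L_w − 10·log₁₀(4π·r²), r = 29.8 m.
4π·r² = 1.116e+04 m², 10·log₁₀ of that is 40.476 dB.
L_p = 114.8 − 40.476 = 74.32 dB.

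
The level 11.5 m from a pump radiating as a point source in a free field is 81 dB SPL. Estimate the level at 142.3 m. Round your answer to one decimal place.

Point-source attenuation: ΔL = 20·log₁₀(r₂/r₁) = 20·log₁₀(142.3/11.5) = 21.850 dB.
L₂ = 81 − 20·log₁₀(142.3/11.5) = 81 − 21.850 = 59.15 dB SPL.

59.1 dB SPL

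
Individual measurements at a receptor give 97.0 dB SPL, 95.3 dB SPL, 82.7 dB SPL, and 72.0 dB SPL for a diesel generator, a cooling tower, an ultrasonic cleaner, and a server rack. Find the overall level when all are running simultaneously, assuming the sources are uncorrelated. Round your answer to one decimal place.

For uncorrelated sources the intensities add, so convert each level to linear form, sum, and take 10·log₁₀ of the total.
Σ 10^(L/10) = 10^(97.0/10) + 10^(95.3/10) + 10^(82.7/10) + 10^(72.0/10) = 8.602e+09.
L_total = 10·log₁₀(8.602e+09) = 99.35 dB SPL.

99.3 dB SPL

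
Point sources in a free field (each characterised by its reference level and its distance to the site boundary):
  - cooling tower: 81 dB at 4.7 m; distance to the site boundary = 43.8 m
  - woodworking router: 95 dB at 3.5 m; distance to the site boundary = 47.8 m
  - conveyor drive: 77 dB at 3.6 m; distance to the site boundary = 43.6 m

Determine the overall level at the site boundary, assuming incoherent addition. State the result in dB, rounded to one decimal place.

Propagate each source to the receiver with L = L_ref − 20·log₁₀(r/r_ref), then add intensities.
cooling tower: 81 − 20·log₁₀(43.8/4.7) = 81 − 19.39 = 61.61 dB.
woodworking router: 95 − 20·log₁₀(47.8/3.5) = 95 − 22.71 = 72.29 dB.
conveyor drive: 77 − 20·log₁₀(43.6/3.6) = 77 − 21.66 = 55.34 dB.
Σ 10^(L/10) = 1.875e+07 → L_total = 10·log₁₀(1.875e+07) = 72.73 dB.

72.7 dB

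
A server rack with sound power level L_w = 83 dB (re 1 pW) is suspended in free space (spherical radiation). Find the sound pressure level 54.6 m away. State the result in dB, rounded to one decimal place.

L_p = L_w − 10·log₁₀(4π·r²) with r = 54.6 m.
4π·r² = 3.746e+04 m², 10·log₁₀ of that is 45.736 dB.
L_p = 83 − 45.736 = 37.26 dB.

37.3 dB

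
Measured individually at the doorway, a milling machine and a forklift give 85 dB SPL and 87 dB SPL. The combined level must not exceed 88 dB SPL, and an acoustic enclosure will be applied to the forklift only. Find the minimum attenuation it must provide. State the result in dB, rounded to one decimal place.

2.0 dB

The untreated sources together contribute 10^(85/10) = 3.162e+08, i.e. 85.00 dB SPL.
The limit corresponds to 10^(88/10) = 6.310e+08; subtracting the fixed part leaves 3.147e+08 for the forklift, i.e. 84.98 dB SPL.
So the forklift must be reduced from 87 to 84.98 dB SPL: IL = 2.02 dB.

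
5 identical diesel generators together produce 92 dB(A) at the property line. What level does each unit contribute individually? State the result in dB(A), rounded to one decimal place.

85.0 dB(A)

Dividing the total intensity by 5 lowers the level by 10·log₁₀ 5 = 6.990 dB: L₁ = 92 − 6.990.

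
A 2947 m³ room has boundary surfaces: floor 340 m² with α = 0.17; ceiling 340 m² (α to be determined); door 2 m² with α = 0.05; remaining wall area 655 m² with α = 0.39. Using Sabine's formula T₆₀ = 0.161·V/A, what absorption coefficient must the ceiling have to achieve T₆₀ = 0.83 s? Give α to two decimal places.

Required total absorption A = 0.161·2947/0.83 = 571.65 m².
Absorption from the other surfaces = 340·0.17 + 2·0.05 + 655·0.39 = 313.35 m², so the ceiling must supply 258.30 m² over 340 m².
α = 258.30/340 = 0.760.

0.76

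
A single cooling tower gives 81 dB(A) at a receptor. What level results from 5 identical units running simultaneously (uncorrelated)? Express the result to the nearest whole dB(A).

88 dB(A)

N identical incoherent sources raise the level by 10·log₁₀ N.
L_total = 81 + 10·log₁₀(5) = 81 + 6.990 = 87.99 dB(A).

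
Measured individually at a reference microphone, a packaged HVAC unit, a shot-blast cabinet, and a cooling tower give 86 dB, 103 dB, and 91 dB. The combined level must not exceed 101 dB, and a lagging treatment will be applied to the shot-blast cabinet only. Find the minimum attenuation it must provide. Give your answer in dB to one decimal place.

The untreated sources together contribute 10^(86/10) + 10^(91/10) = 1.657e+09, i.e. 92.19 dB.
The limit corresponds to 10^(101/10) = 1.259e+10; subtracting the fixed part leaves 1.093e+10 for the shot-blast cabinet, i.e. 100.39 dB.
So the shot-blast cabinet must be reduced from 103 to 100.39 dB: IL = 2.61 dB.

2.6 dB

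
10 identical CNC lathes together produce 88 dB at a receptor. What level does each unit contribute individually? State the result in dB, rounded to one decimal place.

10 equal contributions raise the level by 10·log₁₀ 10 = 10.000 dB, so each unit alone gives 88 − 10.000.

78.0 dB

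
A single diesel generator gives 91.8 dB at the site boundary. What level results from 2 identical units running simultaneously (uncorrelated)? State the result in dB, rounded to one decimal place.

N identical incoherent sources raise the level by 10·log₁₀ N.
L_total = 91.8 + 10·log₁₀(2) = 91.8 + 3.010 = 94.81 dB.

94.8 dB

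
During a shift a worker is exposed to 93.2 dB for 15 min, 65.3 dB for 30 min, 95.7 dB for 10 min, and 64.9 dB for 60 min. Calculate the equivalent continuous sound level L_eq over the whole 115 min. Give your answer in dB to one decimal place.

The energy average is taken in the linear domain: L_eq = 10·log₁₀[(Σ tᵢ·10^(Lᵢ/10))/T], T = 115 min.
Σ tᵢ·10^(Lᵢ/10) = 15·10^(93.2/10) + 30·10^(65.3/10) + 10·10^(95.7/10) + 60·10^(64.9/10) = 6.878e+10.
L_eq = 10·log₁₀(6.878e+10/115) = 87.77 dB.

87.8 dB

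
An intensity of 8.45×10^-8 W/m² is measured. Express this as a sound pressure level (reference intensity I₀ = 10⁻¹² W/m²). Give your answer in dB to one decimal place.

I/I₀ = 8.45×10^-8/10⁻¹² = 8.45×10^4, and L = 10·log₁₀(I/I₀).
L = 10·(0.9269 + 4) = 49.27 dB.

49.3 dB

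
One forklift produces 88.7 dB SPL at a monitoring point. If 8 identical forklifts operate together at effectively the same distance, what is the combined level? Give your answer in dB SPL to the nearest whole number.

N identical incoherent sources raise the level by 10·log₁₀ N.
L_total = 88.7 + 10·log₁₀(8) = 88.7 + 9.031 = 97.73 dB SPL.

98 dB SPL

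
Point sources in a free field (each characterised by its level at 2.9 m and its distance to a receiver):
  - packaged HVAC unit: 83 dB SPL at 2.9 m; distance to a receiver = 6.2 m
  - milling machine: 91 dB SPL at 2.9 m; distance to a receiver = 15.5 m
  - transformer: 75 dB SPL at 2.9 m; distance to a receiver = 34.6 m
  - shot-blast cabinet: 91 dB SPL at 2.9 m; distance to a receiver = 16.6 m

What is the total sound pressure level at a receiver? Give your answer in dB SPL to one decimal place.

81.0 dB SPL

First find each source's level at the receiver (point-source: −20·log₁₀(r/r_ref)), then combine on an intensity basis.
packaged HVAC unit: 83 − 20·log₁₀(6.2/2.9) = 83 − 6.60 = 76.40 dB SPL.
milling machine: 91 − 20·log₁₀(15.5/2.9) = 91 − 14.56 = 76.44 dB SPL.
transformer: 75 − 20·log₁₀(34.6/2.9) = 75 − 21.53 = 53.47 dB SPL.
shot-blast cabinet: 91 − 20·log₁₀(16.6/2.9) = 91 − 15.15 = 75.85 dB SPL.
Σ 10^(L/10) = 1.264e+08 → L_total = 10·log₁₀(1.264e+08) = 81.02 dB SPL.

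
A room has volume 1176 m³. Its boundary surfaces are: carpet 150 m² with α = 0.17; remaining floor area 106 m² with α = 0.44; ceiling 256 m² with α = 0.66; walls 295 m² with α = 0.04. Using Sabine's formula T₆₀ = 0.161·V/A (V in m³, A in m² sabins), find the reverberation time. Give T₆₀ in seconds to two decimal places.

Summing Sᵢαᵢ: 150·0.17 + 106·0.44 + 256·0.66 + 295·0.04 = 252.90 m².
T₆₀ = 0.161·V/A = 0.161·1176/252.90 = 0.749 s.

0.75 s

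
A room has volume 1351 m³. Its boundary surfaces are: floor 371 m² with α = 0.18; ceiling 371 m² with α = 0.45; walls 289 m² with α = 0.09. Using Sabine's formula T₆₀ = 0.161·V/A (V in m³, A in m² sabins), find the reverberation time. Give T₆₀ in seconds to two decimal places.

0.84 s

Total absorption A = 371·0.18 + 371·0.45 + 289·0.09 = 259.74 m² sabins.
T₆₀ = 0.161 × 1351 / 259.74 = 0.837 s.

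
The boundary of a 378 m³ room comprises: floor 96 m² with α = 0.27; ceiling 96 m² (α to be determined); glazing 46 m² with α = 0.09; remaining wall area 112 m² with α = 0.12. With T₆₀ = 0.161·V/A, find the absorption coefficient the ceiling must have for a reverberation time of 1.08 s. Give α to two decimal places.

0.13

From T₆₀ = 0.161·V/A, the target T₆₀ = 1.08 s needs A = 0.161·378/1.08 = 56.35 m².
Absorption from the other surfaces = 96·0.27 + 46·0.09 + 112·0.12 = 43.50 m², so the ceiling must supply 12.85 m² over 96 m².
α = 12.85/96 = 0.134.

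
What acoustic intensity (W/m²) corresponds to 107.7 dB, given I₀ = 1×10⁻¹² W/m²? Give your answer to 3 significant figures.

0.0589 W/m²

I/I₀ = 10^(107.7/10) = 5.888e+10, so I = 5.888e+10 × 10⁻¹² W/m².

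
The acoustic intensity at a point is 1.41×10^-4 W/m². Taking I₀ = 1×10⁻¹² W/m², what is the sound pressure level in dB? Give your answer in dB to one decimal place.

81.5 dB

I/I₀ = 1.41×10^-4/10⁻¹² = 1.41×10^8, and L = 10·log₁₀(I/I₀).
L = 10·(0.1492 + 8) = 81.49 dB.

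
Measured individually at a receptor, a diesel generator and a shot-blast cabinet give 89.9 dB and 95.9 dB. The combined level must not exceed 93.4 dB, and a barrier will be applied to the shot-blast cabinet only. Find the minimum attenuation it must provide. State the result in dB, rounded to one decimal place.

5.1 dB

The untreated sources together contribute 10^(89.9/10) = 9.772e+08, i.e. 89.90 dB.
To meet 93.4 dB overall, the treated shot-blast cabinet may contribute at most 10^(93.4/10) − 9.772e+08 = 1.211e+09, i.e. 90.83 dB.
So the shot-blast cabinet must be reduced from 95.9 to 90.83 dB: IL = 5.07 dB.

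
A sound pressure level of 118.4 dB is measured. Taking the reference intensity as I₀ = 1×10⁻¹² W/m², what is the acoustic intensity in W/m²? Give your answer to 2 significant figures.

0.69 W/m²

I = I₀·10^(L/10) = 10⁻¹² × 10^(118.4/10) = 10^(-0.160).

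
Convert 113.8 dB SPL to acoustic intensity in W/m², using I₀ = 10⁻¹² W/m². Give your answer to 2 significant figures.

I = I₀·10^(L/10) = 10⁻¹² × 10^(113.8/10) = 10^(-0.620).

0.24 W/m²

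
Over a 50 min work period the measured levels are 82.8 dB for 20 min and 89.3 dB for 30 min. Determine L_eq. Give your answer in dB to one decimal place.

Weight each interval's intensity by its duration and average over T = 50 min:
Σ tᵢ·10^(Lᵢ/10) = 20·10^(82.8/10) + 30·10^(89.3/10) = 2.935e+10.
L_eq = 10·log₁₀(2.935e+10/50) = 87.69 dB.

87.7 dB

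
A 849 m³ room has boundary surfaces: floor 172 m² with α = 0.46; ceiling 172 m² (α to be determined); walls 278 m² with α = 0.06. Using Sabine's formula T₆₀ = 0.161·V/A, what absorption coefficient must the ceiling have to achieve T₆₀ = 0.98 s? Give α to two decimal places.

A = 0.161·V/T₆₀ = 0.161·849/0.98 = 139.48 m² sabins.
Absorption from the other surfaces = 172·0.46 + 278·0.06 = 95.80 m², so the ceiling must supply 43.68 m² over 172 m².
α = 43.68/172 = 0.254.

0.25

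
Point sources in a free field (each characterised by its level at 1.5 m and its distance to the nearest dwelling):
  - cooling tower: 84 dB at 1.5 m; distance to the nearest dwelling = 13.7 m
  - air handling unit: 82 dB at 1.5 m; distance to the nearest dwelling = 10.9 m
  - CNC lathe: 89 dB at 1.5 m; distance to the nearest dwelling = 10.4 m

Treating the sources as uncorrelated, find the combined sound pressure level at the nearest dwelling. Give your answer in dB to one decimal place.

73.5 dB

First find each source's level at the receiver (point-source: −20·log₁₀(r/r_ref)), then combine on an intensity basis.
cooling tower: 84 − 20·log₁₀(13.7/1.5) = 84 − 19.21 = 64.79 dB.
air handling unit: 82 − 20·log₁₀(10.9/1.5) = 82 − 17.23 = 64.77 dB.
CNC lathe: 89 − 20·log₁₀(10.4/1.5) = 89 − 16.82 = 72.18 dB.
Σ 10^(L/10) = 2.254e+07 → L_total = 10·log₁₀(2.254e+07) = 73.53 dB.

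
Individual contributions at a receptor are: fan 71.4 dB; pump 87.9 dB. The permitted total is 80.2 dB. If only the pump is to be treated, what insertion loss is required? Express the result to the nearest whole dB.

Fixed contribution from the other source: Σ 10^(L/10) = 10^(71.4/10) = 1.380e+07 (71.40 dB).
To meet 80.2 dB overall, the treated pump may contribute at most 10^(80.2/10) − 1.380e+07 = 9.091e+07, i.e. 79.59 dB.
Required insertion loss = 87.9 − 79.59 = 8.31 dB.

8 dB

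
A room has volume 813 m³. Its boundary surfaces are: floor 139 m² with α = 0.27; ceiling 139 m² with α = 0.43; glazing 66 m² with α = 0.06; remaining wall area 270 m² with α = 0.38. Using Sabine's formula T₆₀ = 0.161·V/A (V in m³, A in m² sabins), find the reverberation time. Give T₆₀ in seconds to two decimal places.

Total absorption A = 139·0.27 + 139·0.43 + 66·0.06 + 270·0.38 = 203.86 m² sabins.
T₆₀ = 0.161 × 813 / 203.86 = 0.642 s.

0.64 s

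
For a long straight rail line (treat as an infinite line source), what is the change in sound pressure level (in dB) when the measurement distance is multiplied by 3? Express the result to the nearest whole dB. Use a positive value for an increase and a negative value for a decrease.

With cylindrical spreading the level changes by −10·log₁₀(r₂/r₁).
ΔL = −10·log₁₀(3) = -4.77 dB.

-5 dB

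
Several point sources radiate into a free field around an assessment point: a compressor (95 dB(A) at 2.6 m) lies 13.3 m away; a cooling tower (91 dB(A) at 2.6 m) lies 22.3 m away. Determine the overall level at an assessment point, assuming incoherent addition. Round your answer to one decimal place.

Propagate each source to the receiver with L = L_ref − 20·log₁₀(r/r_ref), then add intensities.
compressor: 95 − 20·log₁₀(13.3/2.6) = 95 − 14.18 = 80.82 dB(A).
cooling tower: 91 − 20·log₁₀(22.3/2.6) = 91 − 18.67 = 72.33 dB(A).
Σ 10^(L/10) = 1.380e+08 → L_total = 10·log₁₀(1.380e+08) = 81.40 dB(A).

81.4 dB(A)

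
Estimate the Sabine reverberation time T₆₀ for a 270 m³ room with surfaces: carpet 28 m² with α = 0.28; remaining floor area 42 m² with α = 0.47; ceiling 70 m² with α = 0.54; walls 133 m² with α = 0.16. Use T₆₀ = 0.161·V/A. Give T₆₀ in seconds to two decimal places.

Total absorption A = 28·0.28 + 42·0.47 + 70·0.54 + 133·0.16 = 86.66 m² sabins.
T₆₀ = 0.161·V/A = 0.161·270/86.66 = 0.502 s.

0.50 s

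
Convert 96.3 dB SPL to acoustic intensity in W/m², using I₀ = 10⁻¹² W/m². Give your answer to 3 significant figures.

0.00427 W/m²

I = I₀·10^(L/10) = 10⁻¹² × 10^(96.3/10) = 10^(-2.370).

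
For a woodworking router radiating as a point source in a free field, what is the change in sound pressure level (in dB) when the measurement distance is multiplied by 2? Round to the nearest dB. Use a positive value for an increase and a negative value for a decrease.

-6 dB

Point-source spreading: ΔL = −20·log₁₀(r₂/r₁).
ΔL = −20·log₁₀(2) = -6.02 dB.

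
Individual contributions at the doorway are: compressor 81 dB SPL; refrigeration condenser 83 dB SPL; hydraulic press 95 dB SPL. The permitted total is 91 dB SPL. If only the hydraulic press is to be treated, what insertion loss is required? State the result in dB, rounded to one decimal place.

Everything except the hydraulic press sums to 10^(81/10) + 10^(83/10) = 3.254e+08 in linear terms, 85.12 dB SPL.
To meet 91 dB SPL overall, the treated hydraulic press may contribute at most 10^(91/10) − 3.254e+08 = 9.335e+08, i.e. 89.70 dB SPL.
So the hydraulic press must be reduced from 95 to 89.70 dB SPL: IL = 5.30 dB.

5.3 dB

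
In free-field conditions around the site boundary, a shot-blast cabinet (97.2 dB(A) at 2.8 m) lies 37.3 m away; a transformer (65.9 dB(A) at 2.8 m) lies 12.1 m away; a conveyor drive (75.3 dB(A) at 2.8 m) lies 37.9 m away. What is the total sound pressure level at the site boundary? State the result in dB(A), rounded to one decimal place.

Apply inverse-square spreading to bring every level to the receiver, then sum 10^(L/10).
shot-blast cabinet: 97.2 − 20·log₁₀(37.3/2.8) = 97.2 − 22.49 = 74.71 dB(A).
transformer: 65.9 − 20·log₁₀(12.1/2.8) = 65.9 − 12.71 = 53.19 dB(A).
conveyor drive: 75.3 − 20·log₁₀(37.9/2.8) = 75.3 − 22.63 = 52.67 dB(A).
Σ 10^(L/10) = 2.997e+07 → L_total = 10·log₁₀(2.997e+07) = 74.77 dB(A).

74.8 dB(A)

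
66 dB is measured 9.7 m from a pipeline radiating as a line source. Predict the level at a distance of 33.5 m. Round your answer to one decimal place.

Cylindrical spreading from a line source gives a 10·log₁₀(r₂/r₁) drop.
L₂ = 66 − 10·log₁₀(33.5/9.7) = 66 − 5.383 = 60.62 dB.

60.6 dB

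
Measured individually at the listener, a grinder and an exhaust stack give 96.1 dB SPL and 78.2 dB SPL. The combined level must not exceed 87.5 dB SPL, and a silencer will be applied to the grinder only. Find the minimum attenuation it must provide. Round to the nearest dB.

9 dB

Fixed contribution from the other source: Σ 10^(L/10) = 10^(78.2/10) = 6.607e+07 (78.20 dB SPL).
The limit corresponds to 10^(87.5/10) = 5.623e+08; subtracting the fixed part leaves 4.963e+08 for the grinder, i.e. 86.96 dB SPL.
Required insertion loss = 96.1 − 86.96 = 9.14 dB.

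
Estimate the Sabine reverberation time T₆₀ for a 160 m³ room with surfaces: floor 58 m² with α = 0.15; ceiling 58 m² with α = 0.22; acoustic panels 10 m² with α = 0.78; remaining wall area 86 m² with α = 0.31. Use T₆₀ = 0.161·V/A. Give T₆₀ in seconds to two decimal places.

Total absorption A = 58·0.15 + 58·0.22 + 10·0.78 + 86·0.31 = 55.92 m² sabins.
T₆₀ = 0.161 × 160 / 55.92 = 0.461 s.

0.46 s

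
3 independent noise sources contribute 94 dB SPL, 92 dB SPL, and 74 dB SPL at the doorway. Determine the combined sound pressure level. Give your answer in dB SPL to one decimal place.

For uncorrelated sources the intensities add, so convert each level to linear form, sum, and take 10·log₁₀ of the total.
Σ 10^(L/10) = 10^(94/10) + 10^(92/10) + 10^(74/10) = 4.122e+09.
L_total = 10·log₁₀(4.122e+09) = 96.15 dB SPL.

96.2 dB SPL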